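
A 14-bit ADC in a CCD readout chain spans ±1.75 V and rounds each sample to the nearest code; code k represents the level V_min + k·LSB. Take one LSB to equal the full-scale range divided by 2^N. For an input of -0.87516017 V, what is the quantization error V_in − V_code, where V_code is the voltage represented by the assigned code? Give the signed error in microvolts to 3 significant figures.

Span: 1.75 V − (-1.75 V) = 3.5 V. LSB = 3.5 V / 2^14 ≈ 213.6 µV.
(-0.87516017 − (-1.75)) / LSB = 0.87483983 × 16384/3.5 = 4095.2502. Nearest integer: k = 4095.
V_code = V_min + k × range/2^14 = -1.75 + 4095 × 3.5/16384 = -0.87521362305 V.
Error = V_in − V_code = -0.87516017 − (-0.87521362305) = +53.5 µV.

+53.5 µV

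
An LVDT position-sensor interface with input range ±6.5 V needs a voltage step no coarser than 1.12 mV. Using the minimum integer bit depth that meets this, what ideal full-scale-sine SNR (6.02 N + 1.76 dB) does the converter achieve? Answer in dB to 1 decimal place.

86.0 dB

Range = 6.5 − (-6.5) = 13 V.
Levels needed ≥ 13/1.12 mV = 11610. 2^14 = 16384 suffices, so N_min = 14.
SNR = 6.02 × 14 + 1.76 = 86.04 dB.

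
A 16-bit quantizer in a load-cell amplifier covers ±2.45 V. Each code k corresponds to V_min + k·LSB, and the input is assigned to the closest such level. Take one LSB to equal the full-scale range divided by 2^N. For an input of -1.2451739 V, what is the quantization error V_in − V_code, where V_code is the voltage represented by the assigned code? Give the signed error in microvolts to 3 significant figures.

Range = 2.45 − (-2.45) = 4.9 V. LSB = 4.9 V / 2^16 ≈ 74.77 µV.
(V_in − V_min)/LSB = (-1.2451739 − (-2.45)) × 65536/4.9 = 16114.1803 → nearest code k = 16114.
Reconstructed level: -2.45 + 16114 × 4.9/65536 V = -1.2451873779 V.
Error = V_in − V_code = -1.2451739 − (-1.2451873779) = +13.5 µV.

+13.5 µV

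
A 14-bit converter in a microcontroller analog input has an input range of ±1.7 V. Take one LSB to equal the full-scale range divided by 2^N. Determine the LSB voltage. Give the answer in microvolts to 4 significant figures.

207.5 µV

The full-scale span is 1.7 − (-1.7) = 3.4 V.
Number of codes = 2^14 = 16384.
One LSB is 3.4 V / 16384 = 207.5 µV.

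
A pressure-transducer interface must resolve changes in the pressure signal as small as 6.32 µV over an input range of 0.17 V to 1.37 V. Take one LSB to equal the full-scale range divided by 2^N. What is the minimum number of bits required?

18 bits

The full-scale span is 1.37 − (0.17) = 1.2 V.
Levels needed ≥ 1.2/6.32 µV = 189900. 2^18 = 262144 suffices, so N_min = 18.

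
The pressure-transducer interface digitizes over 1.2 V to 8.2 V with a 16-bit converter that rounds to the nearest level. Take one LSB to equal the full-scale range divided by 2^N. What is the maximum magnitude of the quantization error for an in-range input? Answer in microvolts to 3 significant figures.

53.4 µV

Range = 8.2 − (1.2) = 7 V.
Step size = 7/65536 V = 106.81 µV.
Worst-case error for round-to-nearest is half an LSB: 53.4 µV.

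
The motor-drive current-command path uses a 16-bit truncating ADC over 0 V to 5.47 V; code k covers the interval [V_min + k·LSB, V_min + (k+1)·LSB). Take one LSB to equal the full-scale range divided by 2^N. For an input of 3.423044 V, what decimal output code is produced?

41011

Span = 5.47 V. LSB = 5.47 V / 2^16 ≈ 83.47 µV.
(V_in − V_min) × 2^16/range = (3.423044 − (0)) × 65536/5.47 = 41011.446.
Floor → code = 41011.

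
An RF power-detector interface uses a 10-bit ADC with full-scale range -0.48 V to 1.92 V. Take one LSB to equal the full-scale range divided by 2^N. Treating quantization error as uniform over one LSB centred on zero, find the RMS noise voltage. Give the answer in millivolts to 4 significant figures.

0.6766 mV

Range = 1.92 − (-0.48) = 2.4 V.
Step size = 2.4/1024 V = 2.34375 mV.
RMS of a uniform error over width LSB is LSB/√12 = 0.6766 mV.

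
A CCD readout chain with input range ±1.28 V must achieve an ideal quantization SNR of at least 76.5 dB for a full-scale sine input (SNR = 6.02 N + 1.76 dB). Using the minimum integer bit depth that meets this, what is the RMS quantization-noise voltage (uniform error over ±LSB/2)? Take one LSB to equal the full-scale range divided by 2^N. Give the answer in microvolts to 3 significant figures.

90.2 µV

Span: 1.28 V − (-1.28 V) = 2.56 V.
6.02 N + 1.76 ≥ 76.5 gives N ≥ 12.415, so the minimum integer is 13.
LSB = 2.56 V ÷ 2^13 = 2.56/8192 V = 312.50 µV.
RMS noise = LSB/√12 = 90.2 µV.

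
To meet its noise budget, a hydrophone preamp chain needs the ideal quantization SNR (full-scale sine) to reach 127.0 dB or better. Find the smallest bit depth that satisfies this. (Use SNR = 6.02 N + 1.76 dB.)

Solving 6.02 N ≥ 127.0 − 1.76: N ≥ 20.804. Round up → N = 21.

21 bits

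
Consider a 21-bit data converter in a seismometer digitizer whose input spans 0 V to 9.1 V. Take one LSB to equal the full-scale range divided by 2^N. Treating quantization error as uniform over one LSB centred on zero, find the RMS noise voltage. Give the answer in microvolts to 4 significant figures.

Full-scale range = 9.1 V.
LSB = 9.1 V / 2^21 = 4.33922 µV.
V_rms = LSB/√12 = 4.33922 µV / √12 = 1.253 µV.

1.253 µV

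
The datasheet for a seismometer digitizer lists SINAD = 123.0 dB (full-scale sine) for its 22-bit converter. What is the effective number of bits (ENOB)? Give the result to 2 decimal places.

20.14 bits

(123.0 − 1.76) / 6.02 = 121.24/6.02 = 20.1395 effective bits.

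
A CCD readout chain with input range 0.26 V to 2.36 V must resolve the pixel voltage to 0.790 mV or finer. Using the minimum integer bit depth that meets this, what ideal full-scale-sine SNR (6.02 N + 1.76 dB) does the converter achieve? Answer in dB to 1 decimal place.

74.0 dB

Range = 2.36 − (0.26) = 2.1 V.
Required number of levels: 2.1/0.790 mV = 2658.2; smallest N with 2^N ≥ that is 12.
SNR = 6.02 × 12 + 1.76 = 74.00 dB.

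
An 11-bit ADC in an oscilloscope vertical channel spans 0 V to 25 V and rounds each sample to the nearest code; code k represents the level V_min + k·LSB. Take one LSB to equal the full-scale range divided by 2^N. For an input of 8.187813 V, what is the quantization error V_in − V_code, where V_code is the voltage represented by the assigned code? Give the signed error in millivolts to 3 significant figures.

−3.10 mV

V_FS = 25 V. LSB = 25 V / 2^11 ≈ 12.21 mV.
(V_in − V_min)/LSB = (8.187813 − (0)) × 2048/25 = 670.7456 → nearest code k = 671.
V_code = 0 + (671/2048) × 25 = 8.190917969 V.
V_in − V_code = 8.187813 − (8.190917969) = −3.10 mV.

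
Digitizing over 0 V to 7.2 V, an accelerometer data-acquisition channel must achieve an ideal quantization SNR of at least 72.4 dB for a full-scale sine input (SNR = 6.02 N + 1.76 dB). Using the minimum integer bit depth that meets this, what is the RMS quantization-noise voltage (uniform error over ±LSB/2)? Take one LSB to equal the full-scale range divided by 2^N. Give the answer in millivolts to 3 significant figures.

Span = 7.2 V.
Solving 6.02 N ≥ 72.4 − 1.76: N ≥ 11.734. Round up → N = 12.
Step size = 7.2/4096 V = 1.7578 mV.
RMS noise = LSB/√12 = 0.507 mV.

0.507 mV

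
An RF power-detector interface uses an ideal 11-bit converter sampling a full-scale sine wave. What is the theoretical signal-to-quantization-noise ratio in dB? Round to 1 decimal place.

68.0 dB

SNR = 6.02·11 + 1.76 = 67.98 dB.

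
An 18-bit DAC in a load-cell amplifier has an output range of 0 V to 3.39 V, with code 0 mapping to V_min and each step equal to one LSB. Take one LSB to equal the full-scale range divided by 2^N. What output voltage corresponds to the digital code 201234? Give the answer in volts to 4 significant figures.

Full-scale range = 3.39 V. LSB = 3.39 V / 2^18.
Output = V_min + (201234/262144) × range = 0 + 0.767647 × 3.39 V
      = 0 + 2.60232 = 2.60232 V.

2.602 V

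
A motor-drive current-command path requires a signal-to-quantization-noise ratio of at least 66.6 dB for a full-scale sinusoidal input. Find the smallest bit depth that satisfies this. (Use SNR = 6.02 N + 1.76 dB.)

6.02 N + 1.76 ≥ 66.6 gives N ≥ 10.771, so the minimum integer is 11.

11 bits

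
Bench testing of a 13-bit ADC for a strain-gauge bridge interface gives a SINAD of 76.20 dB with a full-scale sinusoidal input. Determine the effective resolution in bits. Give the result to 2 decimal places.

12.37 bits

ENOB = (SINAD − 1.76) / 6.02 = (76.20 − 1.76) / 6.02 = 74.44 / 6.02 = 12.3654.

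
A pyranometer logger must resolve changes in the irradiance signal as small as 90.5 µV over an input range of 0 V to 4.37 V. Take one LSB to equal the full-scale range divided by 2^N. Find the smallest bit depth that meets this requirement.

16 bits

Range is 4.37 V.
4.37 V / 90.5 µV = 48290. Since 2^15 = 32768 and 2^16 = 65536, N = 16.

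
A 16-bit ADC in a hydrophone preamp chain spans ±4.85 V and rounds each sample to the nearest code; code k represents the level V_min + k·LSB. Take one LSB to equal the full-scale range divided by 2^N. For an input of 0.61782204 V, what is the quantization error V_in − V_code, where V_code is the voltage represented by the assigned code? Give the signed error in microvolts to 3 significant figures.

+27.2 µV

Full-scale range = 4.85 V − (-4.85 V) = 9.7 V. LSB = 9.7 V / 2^16 ≈ 148.0 µV.
(0.61782204 − (-4.85)) / LSB = 5.46782204 × 65536/9.7 = 36942.1840. Nearest integer: k = 36942.
V_code = V_min + k × range/2^16 = -4.85 + 36942 × 9.7/65536 = 0.61779479980 V.
Error = V_in − V_code = 0.61782204 − (0.61779479980) = +27.2 µV.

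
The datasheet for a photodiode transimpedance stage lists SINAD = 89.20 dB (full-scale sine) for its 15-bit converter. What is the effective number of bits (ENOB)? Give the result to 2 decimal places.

14.52 bits

ENOB = (89.20 − 1.76)/6.02 = 14.5249 bits.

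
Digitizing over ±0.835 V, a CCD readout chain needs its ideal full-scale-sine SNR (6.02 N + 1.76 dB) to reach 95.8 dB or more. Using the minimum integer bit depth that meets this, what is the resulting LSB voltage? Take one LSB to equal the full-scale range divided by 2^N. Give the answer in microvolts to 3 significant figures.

Span: 0.835 V − (-0.835 V) = 1.67 V.
6.02 N + 1.76 ≥ 95.8 gives N ≥ 15.621, so the minimum integer is 16.
LSB = 1.67 V / 2^16 = 25.5 µV.

25.5 µV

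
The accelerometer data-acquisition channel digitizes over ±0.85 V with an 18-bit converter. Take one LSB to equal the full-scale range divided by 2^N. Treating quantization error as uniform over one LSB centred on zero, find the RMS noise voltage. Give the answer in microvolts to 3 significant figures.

Range = 0.85 − (-0.85) = 1.7 V.
One LSB is 1.7 V / 262144 = 6.4850 µV.
V_rms = LSB/√12 = 6.4850 µV / √12 = 1.87 µV.

1.87 µV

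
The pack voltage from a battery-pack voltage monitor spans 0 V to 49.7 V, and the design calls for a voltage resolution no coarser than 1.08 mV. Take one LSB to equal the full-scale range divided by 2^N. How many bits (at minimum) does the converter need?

V_FS = 49.7 V.
Need 2^N ≥ 49.7 V / 1.08 mV = 46020 → N_min = 16.

16 bits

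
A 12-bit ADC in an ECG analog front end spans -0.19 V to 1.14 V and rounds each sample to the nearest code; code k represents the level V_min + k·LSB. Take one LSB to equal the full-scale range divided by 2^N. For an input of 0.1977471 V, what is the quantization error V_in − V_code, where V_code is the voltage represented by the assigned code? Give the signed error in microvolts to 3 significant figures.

Full-scale range = 1.14 V − (-0.19 V) = 1.33 V. LSB = 1.33 V / 2^12 ≈ 324.7 µV.
Position in LSBs: (0.1977471 − (-0.19)) × 4096/1.33 = 1194.1445; rounding gives k = 1194.
V_code = V_min + k × range/2^12 = -0.19 + 1194 × 1.33/4096 = 0.1977001953 V.
Error = V_in − V_code = 0.1977471 − (0.1977001953) = +46.9 µV.

+46.9 µV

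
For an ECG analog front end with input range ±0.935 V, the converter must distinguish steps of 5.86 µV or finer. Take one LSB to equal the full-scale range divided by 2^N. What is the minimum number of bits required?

19 bits

Span: 0.935 V − (-0.935 V) = 1.87 V.
1.87 V / 5.86 µV = 319100. Since 2^18 = 262144 and 2^19 = 524288, N = 19.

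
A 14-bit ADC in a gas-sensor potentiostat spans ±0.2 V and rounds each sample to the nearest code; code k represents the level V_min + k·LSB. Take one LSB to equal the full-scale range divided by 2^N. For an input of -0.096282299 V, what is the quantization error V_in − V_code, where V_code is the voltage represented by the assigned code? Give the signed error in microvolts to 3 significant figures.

Range = 0.2 − (-0.2) = 0.4 V. LSB = 0.4 V / 2^14 ≈ 24.41 µV.
(V_in − V_min)/LSB = (-0.096282299 − (-0.2)) × 16384/0.4 = 4248.2770 → nearest code k = 4248.
Reconstructed level: -0.2 + 4248 × 0.4/16384 V = -0.096289062500 V.
e = -0.096282299 − (-0.096289062500) = +6.76 µV.

+6.76 µV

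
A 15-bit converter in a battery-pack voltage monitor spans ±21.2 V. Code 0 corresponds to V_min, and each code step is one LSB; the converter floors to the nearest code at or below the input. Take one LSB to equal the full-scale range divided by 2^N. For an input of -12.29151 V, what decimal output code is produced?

6884

Range = 21.2 − (-21.2) = 42.4 V. LSB = 42.4 V / 2^15 ≈ 1.294 mV.
V_in − V_min = -12.29151 − (-21.2) = 8.90849 V.
Divide by LSB: 8.90849 × 32768/42.4 = 6884.7500.
Truncating gives code 6884.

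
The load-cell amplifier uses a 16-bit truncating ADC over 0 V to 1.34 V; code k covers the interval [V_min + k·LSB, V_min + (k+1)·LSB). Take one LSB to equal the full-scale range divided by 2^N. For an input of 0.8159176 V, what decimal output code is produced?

39904

Range is 1.34 V. LSB = 1.34 V / 2^16 ≈ 20.45 µV.
code = ⌊(V_in − V_min)/LSB⌋ = ⌊(V_in − V_min) × 2^16 / range⌋
     = ⌊(0.8159176 − (0)) × 65536 / 1.34⌋ = ⌊0.8159176 × 65536/1.34⌋
     = ⌊39904.460⌋ = 39904.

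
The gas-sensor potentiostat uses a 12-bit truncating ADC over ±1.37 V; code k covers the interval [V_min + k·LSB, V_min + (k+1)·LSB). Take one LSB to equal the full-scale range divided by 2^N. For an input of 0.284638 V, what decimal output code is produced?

The full-scale span is 1.37 − (-1.37) = 2.74 V. LSB = 2.74 V / 2^12 ≈ 0.6689 mV.
code = ⌊(V_in − V_min)/LSB⌋ = ⌊(V_in − V_min) × 2^12 / range⌋
     = ⌊(0.284638 − (-1.37)) × 4096 / 2.74⌋ = ⌊1.654638 × 4096/2.74⌋
     = ⌊2473.503⌋ = 2473.

2473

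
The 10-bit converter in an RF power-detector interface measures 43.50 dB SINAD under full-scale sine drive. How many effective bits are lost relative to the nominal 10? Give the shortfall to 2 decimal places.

3.07 bits

Effective bits = (43.50 − 1.76)/6.02 = 6.9336.
10 − 6.9336 = 3.07 bits below nominal.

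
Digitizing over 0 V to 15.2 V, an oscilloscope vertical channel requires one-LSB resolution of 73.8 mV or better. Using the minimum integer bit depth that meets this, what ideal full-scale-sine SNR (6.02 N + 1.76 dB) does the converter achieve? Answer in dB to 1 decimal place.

49.9 dB

Range is 15.2 V.
Need 2^N ≥ 15.2 V / 73.8 mV = 206.0 → N_min = 8.
Ideal SNR at N = 8: 6.02·8 + 1.76 = 49.9 dB.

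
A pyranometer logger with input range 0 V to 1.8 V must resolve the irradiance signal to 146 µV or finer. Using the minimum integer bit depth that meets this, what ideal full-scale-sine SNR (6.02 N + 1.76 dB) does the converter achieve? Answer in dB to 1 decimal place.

Span = 1.8 V.
1.8 V / 146 µV = 12330. Since 2^13 = 8192 and 2^14 = 16384, N = 14.
SNR = 6.02 × 14 + 1.76 = 86.04 dB.

86.0 dB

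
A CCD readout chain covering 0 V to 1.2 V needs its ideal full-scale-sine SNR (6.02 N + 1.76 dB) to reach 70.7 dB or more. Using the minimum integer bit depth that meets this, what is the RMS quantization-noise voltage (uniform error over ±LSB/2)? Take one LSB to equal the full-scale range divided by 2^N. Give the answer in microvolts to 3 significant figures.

84.6 µV

Span = 1.2 V.
Required N = ⌈(70.7 − 1.76)/6.02⌉ = ⌈11.452⌉ = 12.
LSB = 1.2 V ÷ 2^12 = 1.2/4096 V = 292.97 µV.
V_rms = LSB/√12 = 84.6 µV.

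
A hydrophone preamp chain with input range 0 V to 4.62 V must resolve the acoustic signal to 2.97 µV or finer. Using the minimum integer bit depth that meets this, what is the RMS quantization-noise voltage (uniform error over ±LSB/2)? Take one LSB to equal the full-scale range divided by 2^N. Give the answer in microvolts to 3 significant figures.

0.636 µV

V_FS = 4.62 V.
Need 2^N ≥ 4.62 V / 2.97 µV = 1.556e6 → N_min = 21.
Step size = 4.62/2097152 V = 2.2030 µV.
σ_q = LSB/√12 = 2.2030 µV/3.4641 = 0.636 µV.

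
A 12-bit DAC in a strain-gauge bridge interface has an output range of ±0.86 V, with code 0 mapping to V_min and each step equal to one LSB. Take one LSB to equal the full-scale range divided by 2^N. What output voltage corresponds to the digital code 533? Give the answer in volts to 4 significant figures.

Full-scale range = 0.86 V − (-0.86 V) = 1.72 V. LSB = 1.72 V / 2^12.
Output = V_min + (533/4096) × range = -0.86 + 0.130127 × 1.72 V
      = -0.86 + 0.223818 = -0.636182 V.

-0.6362 V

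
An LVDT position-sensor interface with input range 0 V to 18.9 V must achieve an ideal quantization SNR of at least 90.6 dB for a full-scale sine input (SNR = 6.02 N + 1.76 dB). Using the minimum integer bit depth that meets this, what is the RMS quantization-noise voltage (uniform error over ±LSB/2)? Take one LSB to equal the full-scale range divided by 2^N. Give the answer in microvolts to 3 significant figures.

167 µV

V_FS = 18.9 V.
Solving 6.02 N ≥ 90.6 − 1.76: N ≥ 14.757. Round up → N = 15.
Step size = 18.9/32768 V = 0.57678 mV.
RMS noise = LSB/√12 = 167 µV.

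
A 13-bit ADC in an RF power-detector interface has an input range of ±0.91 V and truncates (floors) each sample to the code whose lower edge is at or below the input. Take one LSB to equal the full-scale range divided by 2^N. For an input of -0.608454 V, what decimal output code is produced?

Full-scale range = 0.91 V − (-0.91 V) = 1.82 V. LSB = 1.82 V / 2^13 ≈ 222.2 µV.
code = ⌊(V_in − V_min)/LSB⌋ = ⌊(V_in − V_min) × 2^13 / range⌋
     = ⌊(-0.608454 − (-0.91)) × 8192 / 1.82⌋ = ⌊0.301546 × 8192/1.82⌋
     = ⌊1357.288⌋ = 1357.

1357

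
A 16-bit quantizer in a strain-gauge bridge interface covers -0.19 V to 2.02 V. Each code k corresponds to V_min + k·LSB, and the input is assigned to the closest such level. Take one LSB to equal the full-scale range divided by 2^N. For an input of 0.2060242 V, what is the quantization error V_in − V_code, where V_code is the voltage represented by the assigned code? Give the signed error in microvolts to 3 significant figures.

−6.07 µV

Span: 2.02 V − (-0.19 V) = 2.21 V. LSB = 2.21 V / 2^16 ≈ 33.72 µV.
Position in LSBs: (0.2060242 − (-0.19)) × 65536/2.21 = 11743.8199; rounding gives k = 11744.
V_code = V_min + k × range/2^16 = -0.19 + 11744 × 2.21/65536 = 0.20603027344 V.
e = 0.2060242 − (0.20603027344) = −6.07 µV.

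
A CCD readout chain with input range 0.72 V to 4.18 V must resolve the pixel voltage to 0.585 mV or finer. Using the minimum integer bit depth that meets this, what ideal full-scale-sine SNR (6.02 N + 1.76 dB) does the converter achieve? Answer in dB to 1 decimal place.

80.0 dB

Full-scale range = 4.18 V − (0.72 V) = 3.46 V.
Need 2^N ≥ 3.46 V / 0.585 mV = 5915 → N_min = 13.
Ideal SNR at N = 13: 6.02·13 + 1.76 = 80.0 dB.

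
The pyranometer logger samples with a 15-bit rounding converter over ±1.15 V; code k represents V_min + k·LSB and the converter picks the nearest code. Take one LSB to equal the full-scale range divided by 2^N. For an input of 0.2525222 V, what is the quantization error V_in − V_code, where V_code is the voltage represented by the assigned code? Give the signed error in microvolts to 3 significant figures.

−23.0 µV

Span: 1.15 V − (-1.15 V) = 2.3 V. LSB = 2.3 V / 2^15 ≈ 70.19 µV.
(V_in − V_min)/LSB = (0.2525222 − (-1.15)) × 32768/2.3 = 19981.6728 → nearest code k = 19982.
Reconstructed level: -1.15 + 19982 × 2.3/32768 V = 0.25254516602 V.
V_in − V_code = 0.2525222 − (0.25254516602) = −23.0 µV.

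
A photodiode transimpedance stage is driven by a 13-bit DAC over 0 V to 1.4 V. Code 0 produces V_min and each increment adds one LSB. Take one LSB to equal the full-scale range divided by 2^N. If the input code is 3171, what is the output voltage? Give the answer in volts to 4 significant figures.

Span = 1.4 V. LSB = 1.4 V / 2^13.
V_out = 0 + 3171 × (1.4/8192) V
      = 0 V + 0.541919 V = 0.541919 V.

0.5419 V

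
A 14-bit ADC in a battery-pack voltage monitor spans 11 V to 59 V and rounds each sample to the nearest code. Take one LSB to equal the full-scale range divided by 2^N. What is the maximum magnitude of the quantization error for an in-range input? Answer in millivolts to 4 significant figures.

Span: 59 V − (11 V) = 48 V.
LSB = 48 V / 2^14 = 2.92969 mV.
Worst-case error for round-to-nearest is half an LSB: 1.465 mV.

1.465 mV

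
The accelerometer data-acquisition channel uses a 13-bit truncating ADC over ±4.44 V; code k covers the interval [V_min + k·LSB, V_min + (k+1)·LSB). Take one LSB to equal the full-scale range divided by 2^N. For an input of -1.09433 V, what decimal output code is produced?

3086

Full-scale range = 4.44 V − (-4.44 V) = 8.88 V. LSB = 8.88 V / 2^13 ≈ 1.084 mV.
V_in − V_min = -1.09433 − (-4.44) = 3.34567 V.
Divide by LSB: 3.34567 × 8192/8.88 = 3086.4559.
Truncating gives code 3086.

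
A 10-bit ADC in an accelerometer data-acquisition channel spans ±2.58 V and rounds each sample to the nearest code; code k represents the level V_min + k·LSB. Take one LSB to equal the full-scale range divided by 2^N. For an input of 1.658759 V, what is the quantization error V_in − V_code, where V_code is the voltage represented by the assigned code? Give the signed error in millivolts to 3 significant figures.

+0.907 mV

The full-scale span is 2.58 − (-2.58) = 5.16 V. LSB = 5.16 V / 2^10 ≈ 5.039 mV.
(V_in − V_min)/LSB = (1.658759 − (-2.58)) × 1024/5.16 = 841.1801 → nearest code k = 841.
Reconstructed level: -2.58 + 841 × 5.16/1024 V = 1.657851563 V.
Error = V_in − V_code = 1.658759 − (1.657851563) = +0.907 mV.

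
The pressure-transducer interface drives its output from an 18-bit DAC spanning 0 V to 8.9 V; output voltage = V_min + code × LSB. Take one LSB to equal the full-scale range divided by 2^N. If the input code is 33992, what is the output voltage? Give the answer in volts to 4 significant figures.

V_FS = 8.9 V. LSB = 8.9 V / 2^18.
V_out = V_min + code × LSB = 0 V + 33992 × 8.9 V / 262144
      = 0 V + 1.15406 V = 1.15406 V.

1.154 V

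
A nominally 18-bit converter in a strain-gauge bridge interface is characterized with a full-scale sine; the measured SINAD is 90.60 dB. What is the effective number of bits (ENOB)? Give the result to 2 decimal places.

(90.60 − 1.76) / 6.02 = 88.84/6.02 = 14.7575 effective bits.

14.76 bits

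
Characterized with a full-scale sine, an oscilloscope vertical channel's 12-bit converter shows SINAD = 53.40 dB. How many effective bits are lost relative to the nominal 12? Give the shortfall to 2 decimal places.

3.42 bits

ENOB = (SINAD − 1.76)/6.02 = (53.40 − 1.76)/6.02 = 8.5781 bits.
12 − 8.5781 = 3.42 bits below nominal.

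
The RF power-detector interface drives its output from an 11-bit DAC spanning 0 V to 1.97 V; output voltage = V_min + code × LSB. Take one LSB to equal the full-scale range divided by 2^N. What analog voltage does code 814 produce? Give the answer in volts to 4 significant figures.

0.7830 V

Range is 1.97 V. LSB = 1.97 V / 2^11.
Output = V_min + (814/2048) × range = 0 + 0.397461 × 1.97 V
      = 0 + 0.782998 = 0.782998 V.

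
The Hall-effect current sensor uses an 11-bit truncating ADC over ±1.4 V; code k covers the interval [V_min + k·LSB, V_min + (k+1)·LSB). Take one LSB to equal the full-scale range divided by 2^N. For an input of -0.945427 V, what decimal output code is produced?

Full-scale range = 1.4 V − (-1.4 V) = 2.8 V. LSB = 2.8 V / 2^11 ≈ 1.367 mV.
code = ⌊(V_in − V_min)/LSB⌋ = ⌊(V_in − V_min) × 2^11 / range⌋
     = ⌊(-0.945427 − (-1.4)) × 2048 / 2.8⌋ = ⌊0.454573 × 2048/2.8⌋
     = ⌊332.488⌋ = 332.

332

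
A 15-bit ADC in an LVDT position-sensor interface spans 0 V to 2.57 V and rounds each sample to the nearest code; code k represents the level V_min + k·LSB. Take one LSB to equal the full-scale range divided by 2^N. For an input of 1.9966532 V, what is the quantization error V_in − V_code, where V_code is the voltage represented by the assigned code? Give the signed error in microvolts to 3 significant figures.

Full-scale range = 2.57 V. LSB = 2.57 V / 2^15 ≈ 78.43 µV.
Position in LSBs: (1.9966532 − (0)) × 32768/2.57 = 25457.7168; rounding gives k = 25458.
V_code = 0 + (25458/32768) × 2.57 = 1.9966754150 V.
V_in − V_code = 1.9966532 − (1.9966754150) = −22.2 µV.

−22.2 µV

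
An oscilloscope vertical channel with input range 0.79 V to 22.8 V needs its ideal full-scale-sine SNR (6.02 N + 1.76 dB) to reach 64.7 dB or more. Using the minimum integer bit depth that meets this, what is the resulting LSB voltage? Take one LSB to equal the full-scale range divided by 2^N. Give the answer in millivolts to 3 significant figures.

10.7 mV

Range = 22.8 − (0.79) = 22.01 V.
6.02 N + 1.76 ≥ 64.7 gives N ≥ 10.455, so the minimum integer is 11.
One LSB is 22.01 V / 2048 = 10.7 mV.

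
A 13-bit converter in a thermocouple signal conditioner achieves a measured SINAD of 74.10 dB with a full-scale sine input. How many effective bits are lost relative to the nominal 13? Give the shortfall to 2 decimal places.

ENOB = (SINAD − 1.76)/6.02 = (74.10 − 1.76)/6.02 = 12.0166 bits.
Lost resolution: 13 − 12.0166 = 0.9834 bits.

0.98 bits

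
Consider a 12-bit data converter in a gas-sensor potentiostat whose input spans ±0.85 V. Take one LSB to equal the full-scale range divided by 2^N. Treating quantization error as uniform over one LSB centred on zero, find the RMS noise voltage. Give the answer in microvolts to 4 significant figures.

119.8 µV

Range = 0.85 − (-0.85) = 1.7 V.
One LSB is 1.7 V / 4096 = 415.039 µV.
For a uniform distribution on [−LSB/2, +LSB/2], V_rms = LSB/√12 = 415.039 µV/3.4641 = 119.8 µV.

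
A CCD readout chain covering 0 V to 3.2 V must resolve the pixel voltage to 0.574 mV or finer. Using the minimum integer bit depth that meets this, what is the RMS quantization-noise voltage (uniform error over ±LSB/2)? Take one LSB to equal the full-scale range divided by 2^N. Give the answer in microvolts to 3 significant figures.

Span = 3.2 V.
Required number of levels: 3.2/0.574 mV = 5574.9; smallest N with 2^N ≥ that is 13.
LSB = 3.2 V / 2^13 = 390.63 µV.
σ_q = LSB/√12 = 390.63 µV/3.4641 = 113 µV.

113 µV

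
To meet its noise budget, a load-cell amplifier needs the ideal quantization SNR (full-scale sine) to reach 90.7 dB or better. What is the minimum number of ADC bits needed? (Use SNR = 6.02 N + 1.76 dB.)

Solving 6.02 N ≥ 90.7 − 1.76: N ≥ 14.774. Round up → N = 15.

15 bits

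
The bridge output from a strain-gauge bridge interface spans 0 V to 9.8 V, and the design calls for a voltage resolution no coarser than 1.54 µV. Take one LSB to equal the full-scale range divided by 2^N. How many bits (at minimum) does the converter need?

23 bits

Range is 9.8 V.
9.8 V / 1.54 µV = 6.364e6. Since 2^22 = 4194304 and 2^23 = 8388608, N = 23.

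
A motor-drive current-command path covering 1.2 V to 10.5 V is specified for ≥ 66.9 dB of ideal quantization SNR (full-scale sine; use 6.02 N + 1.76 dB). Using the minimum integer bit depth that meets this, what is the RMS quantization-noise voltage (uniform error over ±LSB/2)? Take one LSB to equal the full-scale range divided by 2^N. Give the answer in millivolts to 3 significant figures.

Span: 10.5 V − (1.2 V) = 9.3 V.
N ≥ (66.9 − 1.76)/6.02 = 10.821 → N_min = 11.
LSB = 9.3 V / 2^11 = 4.5410 mV.
V_rms = LSB/√12 = 1.31 mV.

1.31 mV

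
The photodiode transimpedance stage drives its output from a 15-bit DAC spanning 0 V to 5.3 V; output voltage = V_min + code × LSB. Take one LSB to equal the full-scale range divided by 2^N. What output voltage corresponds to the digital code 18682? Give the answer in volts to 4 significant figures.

3.022 V

Range is 5.3 V. LSB = 5.3 V / 2^15.
V_out = 0 + 18682 × (5.3/32768) V
      = 0 V + 3.02169 V = 3.02169 V.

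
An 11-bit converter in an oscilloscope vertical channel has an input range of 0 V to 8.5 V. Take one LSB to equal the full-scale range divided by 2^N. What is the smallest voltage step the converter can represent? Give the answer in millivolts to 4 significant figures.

Range is 8.5 V.
There are 2^11 = 2048 steps.
One LSB is 8.5 V / 2048 = 4.150 mV.

4.150 mV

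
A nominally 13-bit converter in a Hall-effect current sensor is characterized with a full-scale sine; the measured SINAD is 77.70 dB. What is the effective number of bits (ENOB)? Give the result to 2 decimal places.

12.61 bits

Inverting SNR = 6.02 N + 1.76: N_eff = (77.70 − 1.76)/6.02 = 12.6146.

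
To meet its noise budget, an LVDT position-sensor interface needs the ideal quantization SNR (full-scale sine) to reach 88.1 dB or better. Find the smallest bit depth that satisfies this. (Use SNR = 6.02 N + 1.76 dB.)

Required N = ⌈(88.1 − 1.76)/6.02⌉ = ⌈14.342⌉ = 15.

15 bits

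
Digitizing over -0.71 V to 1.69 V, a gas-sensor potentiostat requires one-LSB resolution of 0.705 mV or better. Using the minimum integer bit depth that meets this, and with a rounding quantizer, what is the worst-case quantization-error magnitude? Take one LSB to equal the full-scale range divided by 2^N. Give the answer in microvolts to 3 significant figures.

The full-scale span is 1.69 − (-0.71) = 2.4 V.
Levels needed ≥ 2.4/0.705 mV = 3404. 2^12 = 4096 suffices, so N_min = 12.
One LSB is 2.4 V / 4096 = 0.58594 mV.
|e|_max = LSB/2 = 293 µV.

293 µV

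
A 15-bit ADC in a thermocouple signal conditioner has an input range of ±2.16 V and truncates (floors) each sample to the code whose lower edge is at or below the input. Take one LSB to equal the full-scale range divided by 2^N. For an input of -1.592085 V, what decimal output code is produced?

4307

The full-scale span is 2.16 − (-2.16) = 4.32 V. LSB = 4.32 V / 2^15 ≈ 131.8 µV.
code = ⌊(V_in − V_min)/LSB⌋ = ⌊(V_in − V_min) × 2^15 / range⌋
     = ⌊(-1.592085 − (-2.16)) × 32768 / 4.32⌋ = ⌊0.567915 × 32768/4.32⌋
     = ⌊4307.740⌋ = 4307.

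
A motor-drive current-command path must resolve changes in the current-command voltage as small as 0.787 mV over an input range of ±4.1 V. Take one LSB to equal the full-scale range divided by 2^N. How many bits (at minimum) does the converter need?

14 bits

Range = 4.1 − (-4.1) = 8.2 V.
8.2 V / 0.787 mV = 10420. Since 2^13 = 8192 and 2^14 = 16384, N = 14.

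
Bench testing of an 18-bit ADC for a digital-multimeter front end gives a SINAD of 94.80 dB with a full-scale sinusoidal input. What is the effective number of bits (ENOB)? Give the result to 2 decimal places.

15.46 bits

Inverting SNR = 6.02 N + 1.76: N_eff = (94.80 − 1.76)/6.02 = 15.4551.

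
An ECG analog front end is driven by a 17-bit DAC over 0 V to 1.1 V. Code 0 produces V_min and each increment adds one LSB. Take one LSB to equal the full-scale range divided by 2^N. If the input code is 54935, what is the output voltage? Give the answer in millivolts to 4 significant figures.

Range is 1.1 V. LSB = 1.1 V / 2^17.
V_out = 0 + 54935 × (1.1/131072) V
      = 0 + 0.461033 = 0.461033 V.

461.0 mV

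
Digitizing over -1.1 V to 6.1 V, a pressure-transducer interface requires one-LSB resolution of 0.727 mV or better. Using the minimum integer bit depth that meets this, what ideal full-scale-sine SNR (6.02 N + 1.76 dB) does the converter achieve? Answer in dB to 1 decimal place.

86.0 dB

The full-scale span is 6.1 − (-1.1) = 7.2 V.
Need 2^N ≥ 7.2 V / 0.727 mV = 9904 → N_min = 14.
SNR = 6.02 × 14 + 1.76 = 86.04 dB.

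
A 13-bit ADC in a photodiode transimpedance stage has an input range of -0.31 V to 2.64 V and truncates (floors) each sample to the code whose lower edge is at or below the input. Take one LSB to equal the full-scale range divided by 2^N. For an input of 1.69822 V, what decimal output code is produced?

5576

Span: 2.64 V − (-0.31 V) = 2.95 V. LSB = 2.95 V / 2^13 ≈ 360.1 µV.
V_in − V_min = 1.69822 − (-0.31) = 2.00822 V.
Divide by LSB: 2.00822 × 8192/2.95 = 5576.7248.
Truncating gives code 5576.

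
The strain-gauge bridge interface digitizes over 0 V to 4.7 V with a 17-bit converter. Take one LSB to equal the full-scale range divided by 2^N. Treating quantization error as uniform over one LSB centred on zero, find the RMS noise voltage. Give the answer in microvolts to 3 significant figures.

Full-scale range = 4.7 V.
LSB = 4.7 V ÷ 2^17 = 4.7/131072 V = 35.858 µV.
For a uniform distribution on [−LSB/2, +LSB/2], V_rms = LSB/√12 = 35.858 µV/3.4641 = 10.4 µV.

10.4 µV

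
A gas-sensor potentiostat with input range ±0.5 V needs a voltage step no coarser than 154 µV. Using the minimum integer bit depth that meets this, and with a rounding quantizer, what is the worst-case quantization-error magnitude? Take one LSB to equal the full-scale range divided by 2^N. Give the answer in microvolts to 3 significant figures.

61.0 µV

Span: 0.5 V − (-0.5 V) = 1 V.
1 V / 154 µV = 6494. Since 2^12 = 4096 and 2^13 = 8192, N = 13.
LSB = 1 V ÷ 2^13 = 1/8192 V = 122.07 µV.
Max error for round-to-nearest is LSB/2 = 61.0 µV.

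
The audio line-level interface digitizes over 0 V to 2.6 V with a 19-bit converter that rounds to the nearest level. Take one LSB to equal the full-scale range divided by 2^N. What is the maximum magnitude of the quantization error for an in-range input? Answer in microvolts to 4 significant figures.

Full-scale range = 2.6 V.
Step size = 2.6/524288 V = 4.95911 µV.
Worst-case error for round-to-nearest is half an LSB: 2.480 µV.

2.480 µV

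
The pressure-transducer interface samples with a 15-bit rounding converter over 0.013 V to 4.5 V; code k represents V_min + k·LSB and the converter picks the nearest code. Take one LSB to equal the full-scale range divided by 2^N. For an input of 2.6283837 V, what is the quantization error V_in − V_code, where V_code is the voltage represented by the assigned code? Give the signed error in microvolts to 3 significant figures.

−24.6 µV

Span: 4.5 V − (0.013 V) = 4.487 V. LSB = 4.487 V / 2^15 ≈ 136.9 µV.
(2.6283837 − (0.013)) / LSB = 2.6153837 × 32768/4.487 = 19099.8202. Nearest integer: k = 19100.
V_code = 0.013 + (19100/32768) × 4.487 = 2.6284083252 V.
Error = V_in − V_code = 2.6283837 − (2.6284083252) = −24.6 µV.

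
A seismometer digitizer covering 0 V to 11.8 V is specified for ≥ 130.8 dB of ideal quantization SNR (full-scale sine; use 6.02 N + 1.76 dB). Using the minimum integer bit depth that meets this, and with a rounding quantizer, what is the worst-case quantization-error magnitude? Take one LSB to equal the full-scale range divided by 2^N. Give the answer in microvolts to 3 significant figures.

1.41 µV

Full-scale range = 11.8 V.
6.02 N + 1.76 ≥ 130.8 gives N ≥ 21.435, so the minimum integer is 22.
LSB = 11.8 V ÷ 2^22 = 11.8/4194304 V = 2.8133 µV.
Half an LSB is 1.41 µV.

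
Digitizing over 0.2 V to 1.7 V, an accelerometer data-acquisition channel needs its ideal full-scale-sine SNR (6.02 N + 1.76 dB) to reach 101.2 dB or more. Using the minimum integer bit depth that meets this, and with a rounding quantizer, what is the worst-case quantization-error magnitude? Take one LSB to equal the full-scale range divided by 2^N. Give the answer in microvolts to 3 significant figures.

Span: 1.7 V − (0.2 V) = 1.5 V.
6.02 N + 1.76 ≥ 101.2 gives N ≥ 16.518, so the minimum integer is 17.
Step size = 1.5/131072 V = 11.444 µV.
Max error for round-to-nearest is LSB/2 = 5.72 µV.

5.72 µV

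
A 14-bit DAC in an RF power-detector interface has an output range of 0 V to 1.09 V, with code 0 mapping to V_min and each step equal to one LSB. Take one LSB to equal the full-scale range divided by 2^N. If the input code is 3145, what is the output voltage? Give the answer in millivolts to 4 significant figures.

V_FS = 1.09 V. LSB = 1.09 V / 2^14.
Output = V_min + (3145/16384) × range = 0 + 0.191956 × 1.09 V
      = 0 V + 0.209232 V = 0.209232 V.

209.2 mV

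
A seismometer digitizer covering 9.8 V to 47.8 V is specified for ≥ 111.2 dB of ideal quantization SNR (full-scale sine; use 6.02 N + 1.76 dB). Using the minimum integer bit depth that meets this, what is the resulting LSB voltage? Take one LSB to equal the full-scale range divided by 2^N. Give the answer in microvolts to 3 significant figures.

72.5 µV

Full-scale range = 47.8 V − (9.8 V) = 38 V.
6.02 N + 1.76 ≥ 111.2 gives N ≥ 18.179, so the minimum integer is 19.
One LSB is 38 V / 524288 = 72.5 µV.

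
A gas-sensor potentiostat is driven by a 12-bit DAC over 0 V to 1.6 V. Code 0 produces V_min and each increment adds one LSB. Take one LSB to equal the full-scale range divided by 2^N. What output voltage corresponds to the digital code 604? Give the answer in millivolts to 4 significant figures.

235.9 mV

Full-scale range = 1.6 V. LSB = 1.6 V / 2^12.
V_out = 0 + 604 × (1.6/4096) V
      = 0 V + 0.235938 V = 0.235938 V.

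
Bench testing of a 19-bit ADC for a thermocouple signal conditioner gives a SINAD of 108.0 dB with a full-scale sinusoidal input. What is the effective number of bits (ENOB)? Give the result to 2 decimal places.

17.65 bits

Inverting SNR = 6.02 N + 1.76: N_eff = (108.0 − 1.76)/6.02 = 17.6478.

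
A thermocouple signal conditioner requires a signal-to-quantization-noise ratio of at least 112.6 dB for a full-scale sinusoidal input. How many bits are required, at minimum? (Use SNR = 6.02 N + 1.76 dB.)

Required N = ⌈(112.6 − 1.76)/6.02⌉ = ⌈18.412⌉ = 19.

19 bits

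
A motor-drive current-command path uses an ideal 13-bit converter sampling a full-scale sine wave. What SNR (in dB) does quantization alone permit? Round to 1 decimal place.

SNR = 6.02·13 + 1.76 = 80.02 dB.

80.0 dB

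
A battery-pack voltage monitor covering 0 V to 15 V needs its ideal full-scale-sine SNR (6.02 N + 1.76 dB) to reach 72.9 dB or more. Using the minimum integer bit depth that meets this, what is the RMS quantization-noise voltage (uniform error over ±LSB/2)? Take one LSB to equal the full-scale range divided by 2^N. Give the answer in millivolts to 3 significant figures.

V_FS = 15 V.
6.02 N + 1.76 ≥ 72.9 gives N ≥ 11.817, so the minimum integer is 12.
LSB = 15 V / 2^12 = 3.6621 mV.
RMS noise = LSB/√12 = 1.06 mV.

1.06 mV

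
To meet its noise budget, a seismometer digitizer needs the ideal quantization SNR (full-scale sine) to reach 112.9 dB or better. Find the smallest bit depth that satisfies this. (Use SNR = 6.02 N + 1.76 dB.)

N ≥ (112.9 − 1.76)/6.02 = 18.462 → N_min = 19.

19 bits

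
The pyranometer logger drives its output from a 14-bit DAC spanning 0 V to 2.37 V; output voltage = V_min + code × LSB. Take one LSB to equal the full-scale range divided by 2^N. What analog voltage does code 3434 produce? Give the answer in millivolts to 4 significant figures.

496.7 mV

Span = 2.37 V. LSB = 2.37 V / 2^14.
Output = V_min + (3434/16384) × range = 0 + 0.209595 × 2.37 V
      = 0 + 0.496740 = 0.496740 V.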